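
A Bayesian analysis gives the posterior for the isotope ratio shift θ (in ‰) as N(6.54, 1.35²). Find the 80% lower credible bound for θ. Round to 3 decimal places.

5.404

Need L with P(θ ≥ L) = 0.80: L = 6.54 − z_{0.2}·1.35.
z = 0.842; L = 6.54 − 0.842 × 1.35 = 5.404.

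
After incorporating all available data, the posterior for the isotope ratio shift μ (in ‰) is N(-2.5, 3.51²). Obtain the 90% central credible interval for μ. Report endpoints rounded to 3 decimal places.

[-8.273, 3.273]

The posterior is symmetric, so the 90% equal-tailed interval is μ = -2.5 ± z·3.51 with z = 1.645.
Half-width: 1.645 × 3.51 = 5.773.
-2.5 − 5.773 = -8.273; -2.5 + 5.773 = 3.273.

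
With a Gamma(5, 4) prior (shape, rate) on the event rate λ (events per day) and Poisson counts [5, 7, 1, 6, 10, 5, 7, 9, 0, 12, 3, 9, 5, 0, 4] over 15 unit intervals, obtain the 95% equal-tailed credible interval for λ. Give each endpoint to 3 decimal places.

Posterior: Gamma(5+83, 4+15) = Gamma(88, 19) (shape, rate).
Equal-tailed 95% interval: Gamma(88, 19) quantiles at 0.025 and 0.975.
Posterior mean ≈ 4.632, SD ≈ 0.494; a Normal approximation gives roughly [3.664, 5.599].
Exact: lower = 3.715; upper = 5.648.

[3.715, 5.648]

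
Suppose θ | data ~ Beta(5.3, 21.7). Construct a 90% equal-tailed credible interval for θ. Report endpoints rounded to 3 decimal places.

Posterior: Beta(5.3, 21.7).
Equal-tailed 90% interval: the 0.05 and 0.95 quantiles of Beta(5.3, 21.7).
Posterior mean ≈ 0.196, SD ≈ 0.075; a Normal approximation gives roughly [0.073, 0.320].
Exact: F⁻¹(0.05) = 0.087; F⁻¹(0.95) = 0.332.

[0.087, 0.332]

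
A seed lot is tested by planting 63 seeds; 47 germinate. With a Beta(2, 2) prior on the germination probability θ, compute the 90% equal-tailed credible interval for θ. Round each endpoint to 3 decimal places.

[0.639, 0.816]

Posterior: Beta(2+47, 2+16) = Beta(49, 18).
Equal-tailed 90% interval: the 0.05 and 0.95 quantiles of Beta(49, 18).
Posterior mean ≈ 0.731, SD ≈ 0.054; a Normal approximation gives roughly [0.643, 0.820].
Exact: F⁻¹(0.05) = 0.639; F⁻¹(0.95) = 0.816.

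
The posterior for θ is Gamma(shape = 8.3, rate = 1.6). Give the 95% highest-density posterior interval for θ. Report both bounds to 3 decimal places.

The posterior is unimodal and skewed, so the HPD interval has equal density at both endpoints and is the shortest 95% interval.
Solving f(1.979) = f(8.773) with F(8.773) − F(1.979) = 0.95 gives [1.979, 8.773].
For comparison, the equal-tailed interval is [2.281, 9.267]; the HPD is narrower and shifted toward the mode.

[1.979, 8.773]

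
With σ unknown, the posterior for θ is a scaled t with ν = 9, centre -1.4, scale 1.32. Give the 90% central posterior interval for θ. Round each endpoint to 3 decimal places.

The t_9 distribution is symmetric; the 90% interval is -1.4 ± t·1.32 with t_{0.95,9} = 1.833.
Half-width: 1.833 × 1.32 = 2.420.
-1.4 − 2.420 = -3.820; -1.4 + 2.420 = 1.020.

[-3.820, 1.020]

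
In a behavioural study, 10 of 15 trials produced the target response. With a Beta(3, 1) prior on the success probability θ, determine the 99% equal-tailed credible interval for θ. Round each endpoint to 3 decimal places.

[0.395, 0.905]

Posterior: Beta(3+10, 1+5) = Beta(13, 6).
Equal-tailed 99% interval: the 0.005 and 0.995 quantiles of Beta(13, 6).
Posterior mean ≈ 0.684, SD ≈ 0.104; a Normal approximation gives roughly [0.416, 0.952].
Exact: F⁻¹(0.005) = 0.395; F⁻¹(0.995) = 0.905.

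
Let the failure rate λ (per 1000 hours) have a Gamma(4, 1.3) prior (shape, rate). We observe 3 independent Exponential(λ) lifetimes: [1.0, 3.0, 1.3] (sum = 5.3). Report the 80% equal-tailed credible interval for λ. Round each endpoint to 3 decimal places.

Posterior: Gamma(4+3, 1.3+5.3) = Gamma(7, 6.6) (shape, rate).
Equal-tailed 80% interval: Gamma(7, 6.6) quantiles at 0.1 and 0.9.
Posterior mean ≈ 1.061, SD ≈ 0.401; a Normal approximation gives roughly [0.547, 1.574].
Exact: lower = 0.590; upper = 1.596.

[0.590, 1.596]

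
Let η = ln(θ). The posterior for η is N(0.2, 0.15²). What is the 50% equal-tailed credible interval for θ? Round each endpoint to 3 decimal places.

[1.104, 1.351]

On the log scale the 50% interval is 0.2 ± 0.674 × 0.15 = [0.0988, 0.3012].
Exponentiate: [e^0.0988, e^0.3012] = [1.104, 1.351].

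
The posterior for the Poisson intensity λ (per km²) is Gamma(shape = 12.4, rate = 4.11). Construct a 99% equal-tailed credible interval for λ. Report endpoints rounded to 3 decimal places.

Posterior: Gamma(shape 12.4, rate 4.11).
Equal-tailed 99% interval: Gamma(12.4, 4.11) quantiles at 0.005 and 0.995.
Posterior mean ≈ 3.017, SD ≈ 0.857; a Normal approximation gives roughly [0.810, 5.224].
Exact: lower = 1.264; upper = 5.676.

[1.264, 5.676]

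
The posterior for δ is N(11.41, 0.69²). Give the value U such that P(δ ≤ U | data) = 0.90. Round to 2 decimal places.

12.29

Need U with P(δ ≤ U) = 0.90: U = 11.41 + z_{0.1}·0.69.
z = 1.282; U = 11.41 + 1.282 × 0.69 = 12.29.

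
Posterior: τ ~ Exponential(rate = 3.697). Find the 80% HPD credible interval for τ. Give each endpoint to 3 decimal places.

The exponential density is strictly decreasing on [0, ∞), so the HPD interval is anchored at 0: [0, q] with P(τ ≤ q) = 0.80.
q = −ln(1 − 0.80) / 3.697 = 1.6094 / 3.697 = 0.435.

[0.000, 0.435]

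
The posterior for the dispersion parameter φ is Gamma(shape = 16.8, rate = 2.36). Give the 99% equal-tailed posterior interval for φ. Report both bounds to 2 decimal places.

Posterior: Gamma(shape 16.8, rate 2.36).
Equal-tailed 99% interval: Gamma(16.8, 2.36) quantiles at 0.005 and 0.995.
Posterior mean ≈ 7.12, SD ≈ 1.74; a Normal approximation gives roughly [2.65, 11.59].
Exact: lower = 3.44; upper = 12.38.

[3.44, 12.38]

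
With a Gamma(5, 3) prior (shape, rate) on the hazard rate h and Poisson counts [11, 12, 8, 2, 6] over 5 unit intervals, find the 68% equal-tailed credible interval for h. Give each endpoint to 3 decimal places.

[4.678, 6.321]

Posterior: Gamma(5+39, 3+5) = Gamma(44, 8) (shape, rate).
Equal-tailed 68% interval: Gamma(44, 8) quantiles at 0.16 and 0.84.
Posterior mean ≈ 5.500, SD ≈ 0.829; a Normal approximation gives roughly [4.675, 6.325].
Exact: lower = 4.678; upper = 6.321.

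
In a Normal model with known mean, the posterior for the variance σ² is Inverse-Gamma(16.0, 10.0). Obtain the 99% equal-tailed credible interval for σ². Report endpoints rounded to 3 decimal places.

[0.355, 1.322]

Inverse-Gamma(16.0, 10.0) quantiles: F⁻¹(0.005) and F⁻¹(0.995).
Equivalently, 1/σ² ~ Gamma(16.0, rate = 10.0); invert its 0.995 and 0.005 quantiles.
Posterior mean ≈ 0.667, SD ≈ 0.178; a Normal approximation gives roughly [0.208, 1.126].
Exact: lower = 0.355; upper = 1.322.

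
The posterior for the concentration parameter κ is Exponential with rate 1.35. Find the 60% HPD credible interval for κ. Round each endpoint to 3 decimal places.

[0.000, 0.679]

The exponential density is strictly decreasing on [0, ∞), so the HPD interval is anchored at 0: [0, q] with P(κ ≤ q) = 0.60.
q = −ln(1 − 0.60) / 1.35 = 0.9163 / 1.35 = 0.679.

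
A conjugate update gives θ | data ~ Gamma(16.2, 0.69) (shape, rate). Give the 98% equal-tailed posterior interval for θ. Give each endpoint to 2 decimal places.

[12.06, 39.13]

Posterior: Gamma(shape 16.2, rate 0.69).
Equal-tailed 98% interval: Gamma(16.2, 0.69) quantiles at 0.01 and 0.99.
Posterior mean ≈ 23.48, SD ≈ 5.83; a Normal approximation gives roughly [9.91, 37.05].
Exact: lower = 12.06; upper = 39.13.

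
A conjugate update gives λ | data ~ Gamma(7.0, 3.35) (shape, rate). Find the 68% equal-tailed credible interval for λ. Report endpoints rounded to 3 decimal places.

Posterior: Gamma(shape 7.0, rate 3.35).
Equal-tailed 68% interval: Gamma(7.0, 3.35) quantiles at 0.16 and 0.84.
Posterior mean ≈ 2.090, SD ≈ 0.790; a Normal approximation gives roughly [1.304, 2.875].
Exact: lower = 1.322; upper = 2.855.

[1.322, 2.855]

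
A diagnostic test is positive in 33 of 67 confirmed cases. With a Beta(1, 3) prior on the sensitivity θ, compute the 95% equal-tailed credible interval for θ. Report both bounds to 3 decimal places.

[0.364, 0.594]

Posterior: Beta(1+33, 3+34) = Beta(34, 37).
Equal-tailed 95% interval: the 0.025 and 0.975 quantiles of Beta(34, 37).
Posterior mean ≈ 0.479, SD ≈ 0.059; a Normal approximation gives roughly [0.363, 0.594].
Exact: F⁻¹(0.025) = 0.364; F⁻¹(0.975) = 0.594.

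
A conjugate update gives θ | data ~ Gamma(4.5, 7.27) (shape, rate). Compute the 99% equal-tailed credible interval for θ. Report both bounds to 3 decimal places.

[0.119, 1.622]

Posterior: Gamma(shape 4.5, rate 7.27).
Equal-tailed 99% interval: Gamma(4.5, 7.27) quantiles at 0.005 and 0.995.
Posterior mean ≈ 0.619, SD ≈ 0.292; a Normal approximation gives roughly [-0.133, 1.371].
Exact: lower = 0.119; upper = 1.622.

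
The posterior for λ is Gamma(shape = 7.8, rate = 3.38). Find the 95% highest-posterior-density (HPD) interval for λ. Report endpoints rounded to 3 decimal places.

[0.842, 3.953]

The posterior is unimodal and skewed, so the HPD interval has equal density at both endpoints and is the shortest 95% interval.
Solving f(0.842) = f(3.953) with F(3.953) − F(0.842) = 0.95 gives [0.842, 3.953].
For comparison, the equal-tailed interval is [0.983, 4.187]; the HPD is narrower and shifted toward the mode.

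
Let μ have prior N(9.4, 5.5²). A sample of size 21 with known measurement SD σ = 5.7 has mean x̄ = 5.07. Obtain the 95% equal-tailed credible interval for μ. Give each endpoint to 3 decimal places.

Posterior precision = 1/5.5² + 21/5.7² = 0.0331 + 0.6464 = 0.6794, so posterior SD = 1.2132.
Posterior mean = (9.4/5.5² + 21·5.07/5.7²) / 0.6794 = 5.2807.
Interval: 5.2807 ± 1.960 × 1.2132 → [2.903, 7.659].

[2.903, 7.659]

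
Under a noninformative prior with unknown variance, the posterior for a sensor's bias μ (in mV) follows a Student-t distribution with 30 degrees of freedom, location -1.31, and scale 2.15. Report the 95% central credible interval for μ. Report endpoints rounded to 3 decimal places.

[-5.701, 3.081]

The t_30 distribution is symmetric; the 95% interval is -1.31 ± t·2.15 with t_{0.975,30} = 2.042.
Half-width: 2.042 × 2.15 = 4.391.
-1.31 − 4.391 = -5.701; -1.31 + 4.391 = 3.081.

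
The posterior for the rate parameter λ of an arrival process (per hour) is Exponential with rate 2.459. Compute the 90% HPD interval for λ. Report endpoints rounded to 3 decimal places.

[0.000, 0.936]

The exponential density is strictly decreasing on [0, ∞), so the HPD interval is anchored at 0: [0, q] with P(λ ≤ q) = 0.90.
q = −ln(1 − 0.90) / 2.459 = 2.3026 / 2.459 = 0.936.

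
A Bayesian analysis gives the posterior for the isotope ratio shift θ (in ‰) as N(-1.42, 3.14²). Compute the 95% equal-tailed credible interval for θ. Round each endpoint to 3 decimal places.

The posterior is symmetric, so the 95% equal-tailed interval is θ = -1.42 ± z·3.14 with z = 1.960.
Half-width: 1.960 × 3.14 = 6.154.
-1.42 − 6.154 = -7.574; -1.42 + 6.154 = 4.734.

[-7.574, 4.734]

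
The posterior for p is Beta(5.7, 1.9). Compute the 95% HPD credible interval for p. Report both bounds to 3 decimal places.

The posterior is unimodal and skewed, so the HPD interval has equal density at both endpoints and is the shortest 95% interval.
Solving f(0.467) = f(0.989) with F(0.989) − F(0.467) = 0.95 gives [0.467, 0.989].
For comparison, the equal-tailed interval is [0.413, 0.966]; the HPD is narrower and shifted toward the mode.

[0.467, 0.989]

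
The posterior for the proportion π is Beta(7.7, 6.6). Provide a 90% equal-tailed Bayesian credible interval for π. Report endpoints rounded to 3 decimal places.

[0.325, 0.745]

Posterior: Beta(7.7, 6.6).
Equal-tailed 90% interval: the 0.05 and 0.95 quantiles of Beta(7.7, 6.6).
Posterior mean ≈ 0.538, SD ≈ 0.127; a Normal approximation gives roughly [0.329, 0.748].
Exact: F⁻¹(0.05) = 0.325; F⁻¹(0.95) = 0.745.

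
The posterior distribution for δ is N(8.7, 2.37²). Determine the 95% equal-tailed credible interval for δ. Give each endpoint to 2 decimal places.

The posterior is symmetric, so the 95% equal-tailed interval is δ = 8.7 ± z·2.37 with z = 1.960.
Half-width: 1.960 × 2.37 = 4.65.
8.7 − 4.65 = 4.05; 8.7 + 4.65 = 13.35.

[4.05, 13.35]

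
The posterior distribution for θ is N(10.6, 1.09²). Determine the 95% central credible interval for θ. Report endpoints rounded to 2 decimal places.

The posterior is symmetric, so the 95% equal-tailed interval is θ = 10.6 ± z·1.09 with z = 1.960.
Half-width: 1.960 × 1.09 = 2.14.
10.6 − 2.14 = 8.46; 10.6 + 2.14 = 12.74.

[8.46, 12.74]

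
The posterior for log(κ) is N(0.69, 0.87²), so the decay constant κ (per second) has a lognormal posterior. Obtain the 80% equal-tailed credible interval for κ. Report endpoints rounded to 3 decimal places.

[0.654, 6.080]

On the log scale the 80% interval is 0.69 ± 1.282 × 0.87 = [-0.4249, 1.8049].
Exponentiate: [e^-0.4249, e^1.8049] = [0.654, 6.080].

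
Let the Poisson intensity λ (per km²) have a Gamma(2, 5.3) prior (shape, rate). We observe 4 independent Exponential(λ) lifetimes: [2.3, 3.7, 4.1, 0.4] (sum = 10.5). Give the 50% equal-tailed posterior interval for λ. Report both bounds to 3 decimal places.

Posterior: Gamma(2+4, 5.3+10.5) = Gamma(6, 15.8) (shape, rate).
Equal-tailed 50% interval: Gamma(6, 15.8) quantiles at 0.25 and 0.75.
Posterior mean ≈ 0.380, SD ≈ 0.155; a Normal approximation gives roughly [0.275, 0.484].
Exact: lower = 0.267; upper = 0.470.

[0.267, 0.470]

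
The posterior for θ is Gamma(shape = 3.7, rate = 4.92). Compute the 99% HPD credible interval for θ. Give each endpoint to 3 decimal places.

[0.062, 1.961]

The posterior is unimodal and skewed, so the HPD interval has equal density at both endpoints and is the shortest 99% interval.
Solving f(0.062) = f(1.961) with F(1.961) − F(0.062) = 0.99 gives [0.062, 1.961].
For comparison, the equal-tailed interval is [0.115, 2.130]; the HPD is narrower and shifted toward the mode.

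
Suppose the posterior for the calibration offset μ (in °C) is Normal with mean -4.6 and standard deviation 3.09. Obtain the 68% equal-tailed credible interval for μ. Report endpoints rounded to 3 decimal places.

[-7.673, -1.527]

The posterior is symmetric, so the 68% equal-tailed interval is μ = -4.6 ± z·3.09 with z = 0.994.
Half-width: 0.994 × 3.09 = 3.073.
-4.6 − 3.073 = -7.673; -4.6 + 3.073 = -1.527.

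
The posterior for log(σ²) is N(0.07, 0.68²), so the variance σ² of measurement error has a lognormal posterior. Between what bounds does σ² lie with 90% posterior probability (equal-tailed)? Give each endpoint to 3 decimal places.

On the log scale the 90% interval is 0.07 ± 1.645 × 0.68 = [-1.0485, 1.1885].
Exponentiate: [e^-1.0485, e^1.1885] = [0.350, 3.282].

[0.350, 3.282]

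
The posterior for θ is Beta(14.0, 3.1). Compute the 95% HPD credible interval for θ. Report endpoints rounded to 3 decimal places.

[0.641, 0.973]

The posterior is unimodal and skewed, so the HPD interval has equal density at both endpoints and is the shortest 95% interval.
Solving f(0.641) = f(0.973) with F(0.973) − F(0.641) = 0.95 gives [0.641, 0.973].
For comparison, the equal-tailed interval is [0.611, 0.957]; the HPD is narrower and shifted toward the mode.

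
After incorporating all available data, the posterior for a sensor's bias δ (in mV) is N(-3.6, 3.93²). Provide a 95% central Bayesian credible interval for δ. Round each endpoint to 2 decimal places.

The posterior is symmetric, so the 95% equal-tailed interval is δ = -3.6 ± z·3.93 with z = 1.960.
Half-width: 1.960 × 3.93 = 7.70.
-3.6 − 7.70 = -11.30; -3.6 + 7.70 = 4.10.

[-11.30, 4.10]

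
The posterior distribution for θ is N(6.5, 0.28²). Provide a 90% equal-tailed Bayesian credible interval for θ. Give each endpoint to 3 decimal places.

[6.039, 6.961]

The posterior is symmetric, so the 90% equal-tailed interval is θ = 6.5 ± z·0.28 with z = 1.645.
Half-width: 1.645 × 0.28 = 0.461.
6.5 − 0.461 = 6.039; 6.5 + 0.461 = 6.961.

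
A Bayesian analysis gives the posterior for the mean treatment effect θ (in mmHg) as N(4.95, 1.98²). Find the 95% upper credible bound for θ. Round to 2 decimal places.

8.21

Need U with P(θ ≤ U) = 0.95: U = 4.95 + z_{0.05}·1.98.
z = 1.645; U = 4.95 + 1.645 × 1.98 = 8.21.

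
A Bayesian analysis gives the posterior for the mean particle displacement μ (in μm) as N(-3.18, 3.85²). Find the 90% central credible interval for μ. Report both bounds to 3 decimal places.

The posterior is symmetric, so the 90% equal-tailed interval is μ = -3.18 ± z·3.85 with z = 1.645.
Half-width: 1.645 × 3.85 = 6.333.
-3.18 − 6.333 = -9.513; -3.18 + 6.333 = 3.153.

[-9.513, 3.153]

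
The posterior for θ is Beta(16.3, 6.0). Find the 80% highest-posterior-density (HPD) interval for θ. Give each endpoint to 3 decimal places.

[0.624, 0.858]

The posterior is unimodal and skewed, so the HPD interval has equal density at both endpoints and is the shortest 80% interval.
Solving f(0.624) = f(0.858) with F(0.858) − F(0.624) = 0.80 gives [0.624, 0.858].
For comparison, the equal-tailed interval is [0.608, 0.845]; the HPD is narrower and shifted toward the mode.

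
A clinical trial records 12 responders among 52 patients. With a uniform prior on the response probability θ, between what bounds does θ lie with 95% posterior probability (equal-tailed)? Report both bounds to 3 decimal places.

Posterior: Beta(1+12, 1+40) = Beta(13, 41).
Equal-tailed 95% interval: the 0.025 and 0.975 quantiles of Beta(13, 41).
Posterior mean ≈ 0.241, SD ≈ 0.058; a Normal approximation gives roughly [0.128, 0.354].
Exact: F⁻¹(0.025) = 0.138; F⁻¹(0.975) = 0.362.

[0.138, 0.362]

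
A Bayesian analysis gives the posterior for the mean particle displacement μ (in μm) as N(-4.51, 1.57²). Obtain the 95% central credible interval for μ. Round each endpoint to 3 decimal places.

[-7.587, -1.433]

The posterior is symmetric, so the 95% equal-tailed interval is μ = -4.51 ± z·1.57 with z = 1.960.
Half-width: 1.960 × 1.57 = 3.077.
-4.51 − 3.077 = -7.587; -4.51 + 3.077 = -1.433.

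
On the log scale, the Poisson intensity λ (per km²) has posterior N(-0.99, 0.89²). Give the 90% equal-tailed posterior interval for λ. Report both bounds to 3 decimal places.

[0.086, 1.606]

On the log scale the 90% interval is -0.99 ± 1.645 × 0.89 = [-2.4539, 0.4739].
Exponentiate: [e^-2.4539, e^0.4739] = [0.086, 1.606].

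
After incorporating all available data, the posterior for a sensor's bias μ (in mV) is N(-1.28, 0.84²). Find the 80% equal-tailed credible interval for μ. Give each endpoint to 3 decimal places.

[-2.357, -0.203]

The posterior is symmetric, so the 80% equal-tailed interval is μ = -1.28 ± z·0.84 with z = 1.282.
Half-width: 1.282 × 0.84 = 1.077.
-1.28 − 1.077 = -2.357; -1.28 + 1.077 = -0.203.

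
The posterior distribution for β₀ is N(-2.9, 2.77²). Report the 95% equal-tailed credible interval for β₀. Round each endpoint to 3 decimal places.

[-8.329, 2.529]

The posterior is symmetric, so the 95% equal-tailed interval is β₀ = -2.9 ± z·2.77 with z = 1.960.
Half-width: 1.960 × 2.77 = 5.429.
-2.9 − 5.429 = -8.329; -2.9 + 5.429 = 2.529.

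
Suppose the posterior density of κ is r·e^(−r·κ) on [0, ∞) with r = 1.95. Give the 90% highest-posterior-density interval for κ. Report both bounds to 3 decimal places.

The exponential density is strictly decreasing on [0, ∞), so the HPD interval is anchored at 0: [0, q] with P(κ ≤ q) = 0.90.
q = −ln(1 − 0.90) / 1.95 = 2.3026 / 1.95 = 1.181.

[0.000, 1.181]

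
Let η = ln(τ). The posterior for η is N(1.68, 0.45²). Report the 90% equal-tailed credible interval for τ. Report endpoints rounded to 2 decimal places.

On the log scale the 90% interval is 1.68 ± 1.645 × 0.45 = [0.9398, 2.4202].
Exponentiate: [e^0.9398, e^2.4202] = [2.56, 11.25].

[2.56, 11.25]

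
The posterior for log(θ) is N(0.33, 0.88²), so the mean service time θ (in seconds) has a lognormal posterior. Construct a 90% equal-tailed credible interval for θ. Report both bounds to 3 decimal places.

On the log scale the 90% interval is 0.33 ± 1.645 × 0.88 = [-1.1175, 1.7775].
Exponentiate: [e^-1.1175, e^1.7775] = [0.327, 5.915].

[0.327, 5.915]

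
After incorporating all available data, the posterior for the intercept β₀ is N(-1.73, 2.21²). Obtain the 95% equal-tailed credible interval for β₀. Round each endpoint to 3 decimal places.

The posterior is symmetric, so the 95% equal-tailed interval is β₀ = -1.73 ± z·2.21 with z = 1.960.
Half-width: 1.960 × 2.21 = 4.332.
-1.73 − 4.332 = -6.062; -1.73 + 4.332 = 2.602.

[-6.062, 2.602]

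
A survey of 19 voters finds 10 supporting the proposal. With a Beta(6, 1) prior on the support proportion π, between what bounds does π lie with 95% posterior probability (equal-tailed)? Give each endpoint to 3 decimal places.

[0.425, 0.789]

Posterior: Beta(6+10, 1+9) = Beta(16, 10).
Equal-tailed 95% interval: the 0.025 and 0.975 quantiles of Beta(16, 10).
Posterior mean ≈ 0.615, SD ≈ 0.094; a Normal approximation gives roughly [0.432, 0.799].
Exact: F⁻¹(0.025) = 0.425; F⁻¹(0.975) = 0.789.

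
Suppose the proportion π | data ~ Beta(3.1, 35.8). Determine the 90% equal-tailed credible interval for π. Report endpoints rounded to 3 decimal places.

[0.023, 0.161]

Posterior: Beta(3.1, 35.8).
Equal-tailed 90% interval: the 0.05 and 0.95 quantiles of Beta(3.1, 35.8).
Posterior mean ≈ 0.080, SD ≈ 0.043; a Normal approximation gives roughly [0.009, 0.150].
Exact: F⁻¹(0.05) = 0.023; F⁻¹(0.95) = 0.161.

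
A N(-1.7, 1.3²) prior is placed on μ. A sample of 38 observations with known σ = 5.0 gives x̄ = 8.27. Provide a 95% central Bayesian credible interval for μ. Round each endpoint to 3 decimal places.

Posterior precision = 1/1.3² + 38/5.0² = 0.5917 + 1.5200 = 2.1117, so posterior SD = 0.6881.
Posterior mean = (-1.7/1.3² + 38·8.27/5.0²) / 2.1117 = 5.4763.
Interval: 5.4763 ± 1.960 × 0.6881 → [4.128, 6.825].

[4.128, 6.825]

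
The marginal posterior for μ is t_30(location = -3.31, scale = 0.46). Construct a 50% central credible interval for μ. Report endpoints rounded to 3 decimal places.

The t_30 distribution is symmetric; the 50% interval is -3.31 ± t·0.46 with t_{0.75,30} = 0.683.
Half-width: 0.683 × 0.46 = 0.314.
-3.31 − 0.314 = -3.624; -3.31 + 0.314 = -2.996.

[-3.624, -2.996]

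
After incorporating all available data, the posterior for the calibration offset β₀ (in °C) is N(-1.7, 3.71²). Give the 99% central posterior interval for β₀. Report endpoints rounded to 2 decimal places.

The posterior is symmetric, so the 99% equal-tailed interval is β₀ = -1.7 ± z·3.71 with z = 2.576.
Half-width: 2.576 × 3.71 = 9.56.
-1.7 − 9.56 = -11.26; -1.7 + 9.56 = 7.86.

[-11.26, 7.86]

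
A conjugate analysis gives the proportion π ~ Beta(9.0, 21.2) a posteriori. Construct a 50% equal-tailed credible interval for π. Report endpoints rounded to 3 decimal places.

[0.239, 0.352]

Posterior: Beta(9.0, 21.2).
Equal-tailed 50% interval: the 0.25 and 0.75 quantiles of Beta(9.0, 21.2).
Posterior mean ≈ 0.298, SD ≈ 0.082; a Normal approximation gives roughly [0.243, 0.353].
Exact: F⁻¹(0.25) = 0.239; F⁻¹(0.75) = 0.352.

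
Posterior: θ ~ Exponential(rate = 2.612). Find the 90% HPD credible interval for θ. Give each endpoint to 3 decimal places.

The exponential density is strictly decreasing on [0, ∞), so the HPD interval is anchored at 0: [0, q] with P(θ ≤ q) = 0.90.
q = −ln(1 − 0.90) / 2.612 = 2.3026 / 2.612 = 0.882.

[0.000, 0.882]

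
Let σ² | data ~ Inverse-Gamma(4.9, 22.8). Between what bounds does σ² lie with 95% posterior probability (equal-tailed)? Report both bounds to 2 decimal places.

Inverse-Gamma(4.9, 22.8) quantiles: F⁻¹(0.025) and F⁻¹(0.975).
Equivalently, 1/σ² ~ Gamma(4.9, rate = 22.8); invert its 0.975 and 0.025 quantiles.
Posterior mean ≈ 5.85, SD ≈ 3.43; a Normal approximation gives roughly [-0.88, 12.57].
Exact: lower = 2.26; upper = 14.54.

[2.26, 14.54]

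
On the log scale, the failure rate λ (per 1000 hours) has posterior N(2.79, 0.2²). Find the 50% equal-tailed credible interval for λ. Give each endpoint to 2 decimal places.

On the log scale the 50% interval is 2.79 ± 0.674 × 0.2 = [2.6551, 2.9249].
Exponentiate: [e^2.6551, e^2.9249] = [14.23, 18.63].

[14.23, 18.63]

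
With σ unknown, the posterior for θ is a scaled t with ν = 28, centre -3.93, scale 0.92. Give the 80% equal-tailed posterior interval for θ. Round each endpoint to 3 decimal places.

[-5.138, -2.722]

The t_28 distribution is symmetric; the 80% interval is -3.93 ± t·0.92 with t_{0.9,28} = 1.313.
Half-width: 1.313 × 0.92 = 1.208.
-3.93 − 1.208 = -5.138; -3.93 + 1.208 = -2.722.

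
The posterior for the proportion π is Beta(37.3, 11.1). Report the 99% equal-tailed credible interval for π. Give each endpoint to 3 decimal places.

Posterior: Beta(37.3, 11.1).
Equal-tailed 99% interval: the 0.005 and 0.995 quantiles of Beta(37.3, 11.1).
Posterior mean ≈ 0.771, SD ≈ 0.060; a Normal approximation gives roughly [0.617, 0.925].
Exact: F⁻¹(0.005) = 0.599; F⁻¹(0.995) = 0.901.

[0.599, 0.901]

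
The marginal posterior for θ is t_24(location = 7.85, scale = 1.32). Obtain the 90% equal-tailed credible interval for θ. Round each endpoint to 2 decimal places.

The t_24 distribution is symmetric; the 90% interval is 7.85 ± t·1.32 with t_{0.95,24} = 1.711.
Half-width: 1.711 × 1.32 = 2.26.
7.85 − 2.26 = 5.59; 7.85 + 2.26 = 10.11.

[5.59, 10.11]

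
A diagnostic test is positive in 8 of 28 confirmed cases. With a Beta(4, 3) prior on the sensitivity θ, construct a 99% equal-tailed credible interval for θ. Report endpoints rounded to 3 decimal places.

Posterior: Beta(4+8, 3+20) = Beta(12, 23).
Equal-tailed 99% interval: the 0.005 and 0.995 quantiles of Beta(12, 23).
Posterior mean ≈ 0.343, SD ≈ 0.079; a Normal approximation gives roughly [0.139, 0.547].
Exact: F⁻¹(0.005) = 0.161; F⁻¹(0.995) = 0.558.

[0.161, 0.558]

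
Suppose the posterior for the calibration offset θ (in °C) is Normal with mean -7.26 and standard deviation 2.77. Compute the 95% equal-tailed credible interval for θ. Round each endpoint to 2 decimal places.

The posterior is symmetric, so the 95% equal-tailed interval is θ = -7.26 ± z·2.77 with z = 1.960.
Half-width: 1.960 × 2.77 = 5.43.
-7.26 − 5.43 = -12.69; -7.26 + 5.43 = -1.83.

[-12.69, -1.83]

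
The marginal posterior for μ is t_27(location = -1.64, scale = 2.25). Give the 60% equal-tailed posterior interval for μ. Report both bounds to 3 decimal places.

[-3.564, 0.284]

The t_27 distribution is symmetric; the 60% interval is -1.64 ± t·2.25 with t_{0.8,27} = 0.855.
Half-width: 0.855 × 2.25 = 1.924.
-1.64 − 1.924 = -3.564; -1.64 + 1.924 = 0.284.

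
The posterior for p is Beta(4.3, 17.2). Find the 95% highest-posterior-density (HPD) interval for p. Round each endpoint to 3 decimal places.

[0.050, 0.366]

The posterior is unimodal and skewed, so the HPD interval has equal density at both endpoints and is the shortest 95% interval.
Solving f(0.050) = f(0.366) with F(0.366) − F(0.050) = 0.95 gives [0.050, 0.366].
For comparison, the equal-tailed interval is [0.064, 0.388]; the HPD is narrower and shifted toward the mode.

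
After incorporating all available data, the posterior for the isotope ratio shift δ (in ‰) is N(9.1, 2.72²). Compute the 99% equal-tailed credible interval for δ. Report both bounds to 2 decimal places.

The posterior is symmetric, so the 99% equal-tailed interval is δ = 9.1 ± z·2.72 with z = 2.576.
Half-width: 2.576 × 2.72 = 7.01.
9.1 − 7.01 = 2.09; 9.1 + 7.01 = 16.11.

[2.09, 16.11]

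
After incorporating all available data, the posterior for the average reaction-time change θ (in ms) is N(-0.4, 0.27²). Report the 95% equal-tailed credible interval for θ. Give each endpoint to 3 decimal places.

The posterior is symmetric, so the 95% equal-tailed interval is θ = -0.4 ± z·0.27 with z = 1.960.
Half-width: 1.960 × 0.27 = 0.529.
-0.4 − 0.529 = -0.929; -0.4 + 0.529 = 0.129.

[-0.929, 0.129]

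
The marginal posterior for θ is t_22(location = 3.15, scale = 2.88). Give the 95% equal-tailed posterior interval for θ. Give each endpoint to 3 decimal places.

The t_22 distribution is symmetric; the 95% interval is 3.15 ± t·2.88 with t_{0.975,22} = 2.074.
Half-width: 2.074 × 2.88 = 5.973.
3.15 − 5.973 = -2.823; 3.15 + 5.973 = 9.123.

[-2.823, 9.123]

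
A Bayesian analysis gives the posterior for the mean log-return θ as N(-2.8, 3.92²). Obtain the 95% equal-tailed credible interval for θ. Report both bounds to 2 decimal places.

The posterior is symmetric, so the 95% equal-tailed interval is θ = -2.8 ± z·3.92 with z = 1.960.
Half-width: 1.960 × 3.92 = 7.68.
-2.8 − 7.68 = -10.48; -2.8 + 7.68 = 4.88.

[-10.48, 4.88]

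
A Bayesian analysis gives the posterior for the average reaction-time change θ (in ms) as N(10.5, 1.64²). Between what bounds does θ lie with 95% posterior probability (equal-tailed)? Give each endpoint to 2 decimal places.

The posterior is symmetric, so the 95% equal-tailed interval is θ = 10.5 ± z·1.64 with z = 1.960.
Half-width: 1.960 × 1.64 = 3.21.
10.5 − 3.21 = 7.29; 10.5 + 3.21 = 13.71.

[7.29, 13.71]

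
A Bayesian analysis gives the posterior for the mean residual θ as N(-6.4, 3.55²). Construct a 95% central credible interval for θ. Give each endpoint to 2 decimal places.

[-13.36, 0.56]

The posterior is symmetric, so the 95% equal-tailed interval is θ = -6.4 ± z·3.55 with z = 1.960.
Half-width: 1.960 × 3.55 = 6.96.
-6.4 − 6.96 = -13.36; -6.4 + 6.96 = 0.56.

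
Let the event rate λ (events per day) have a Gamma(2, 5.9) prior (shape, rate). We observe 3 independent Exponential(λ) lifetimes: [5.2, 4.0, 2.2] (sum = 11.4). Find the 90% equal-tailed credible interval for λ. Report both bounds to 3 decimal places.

[0.114, 0.529]

Posterior: Gamma(2+3, 5.9+11.4) = Gamma(5, 17.3) (shape, rate).
Equal-tailed 90% interval: Gamma(5, 17.3) quantiles at 0.05 and 0.95.
Posterior mean ≈ 0.289, SD ≈ 0.129; a Normal approximation gives roughly [0.076, 0.502].
Exact: lower = 0.114; upper = 0.529.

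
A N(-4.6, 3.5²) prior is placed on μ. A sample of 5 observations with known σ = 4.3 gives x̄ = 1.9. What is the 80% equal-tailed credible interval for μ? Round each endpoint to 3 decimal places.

Posterior precision = 1/3.5² + 5/4.3² = 0.0816 + 0.2704 = 0.3520, so posterior SD = 1.6854.
Posterior mean = (-4.6/3.5² + 5·1.9/4.3²) / 0.3520 = 0.3928.
Interval: 0.3928 ± 1.282 × 1.6854 → [-1.767, 2.553].

[-1.767, 2.553]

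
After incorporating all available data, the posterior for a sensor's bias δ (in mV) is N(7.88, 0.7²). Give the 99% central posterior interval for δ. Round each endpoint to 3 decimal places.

The posterior is symmetric, so the 99% equal-tailed interval is δ = 7.88 ± z·0.7 with z = 2.576.
Half-width: 2.576 × 0.7 = 1.803.
7.88 − 1.803 = 6.077; 7.88 + 1.803 = 9.683.

[6.077, 9.683]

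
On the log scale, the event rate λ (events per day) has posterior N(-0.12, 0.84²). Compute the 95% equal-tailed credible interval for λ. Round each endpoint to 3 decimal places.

On the log scale the 95% interval is -0.12 ± 1.960 × 0.84 = [-1.7664, 1.5264].
Exponentiate: [e^-1.7664, e^1.5264] = [0.171, 4.601].

[0.171, 4.601]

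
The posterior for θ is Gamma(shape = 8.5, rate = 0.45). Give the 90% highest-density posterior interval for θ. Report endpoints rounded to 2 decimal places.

[8.48, 28.93]

The posterior is unimodal and skewed, so the HPD interval has equal density at both endpoints and is the shortest 90% interval.
Solving f(8.48) = f(28.93) with F(28.93) − F(8.48) = 0.90 gives [8.48, 28.93].
For comparison, the equal-tailed interval is [9.64, 30.65]; the HPD is narrower and shifted toward the mode.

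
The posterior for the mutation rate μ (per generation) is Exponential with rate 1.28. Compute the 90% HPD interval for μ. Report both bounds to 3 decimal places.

[0.000, 1.799]

The exponential density is strictly decreasing on [0, ∞), so the HPD interval is anchored at 0: [0, q] with P(μ ≤ q) = 0.90.
q = −ln(1 − 0.90) / 1.28 = 2.3026 / 1.28 = 1.799.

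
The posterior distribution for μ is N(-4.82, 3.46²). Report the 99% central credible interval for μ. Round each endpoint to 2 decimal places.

[-13.73, 4.09]

The posterior is symmetric, so the 99% equal-tailed interval is μ = -4.82 ± z·3.46 with z = 2.576.
Half-width: 2.576 × 3.46 = 8.91.
-4.82 − 8.91 = -13.73; -4.82 + 8.91 = 4.09.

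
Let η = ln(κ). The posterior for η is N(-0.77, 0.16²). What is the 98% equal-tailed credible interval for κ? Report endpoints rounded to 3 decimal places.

[0.319, 0.672]

On the log scale the 98% interval is -0.77 ± 2.326 × 0.16 = [-1.1422, -0.3978].
Exponentiate: [e^-1.1422, e^-0.3978] = [0.319, 0.672].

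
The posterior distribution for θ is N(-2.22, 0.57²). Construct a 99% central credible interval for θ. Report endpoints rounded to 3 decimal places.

[-3.688, -0.752]

The posterior is symmetric, so the 99% equal-tailed interval is θ = -2.22 ± z·0.57 with z = 2.576.
Half-width: 2.576 × 0.57 = 1.468.
-2.22 − 1.468 = -3.688; -2.22 + 1.468 = -0.752.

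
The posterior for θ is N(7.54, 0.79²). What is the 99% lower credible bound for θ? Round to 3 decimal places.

Need L with P(θ ≥ L) = 0.99: L = 7.54 − z_{0.01}·0.79.
z = 2.326; L = 7.54 − 2.326 × 0.79 = 5.702.

5.702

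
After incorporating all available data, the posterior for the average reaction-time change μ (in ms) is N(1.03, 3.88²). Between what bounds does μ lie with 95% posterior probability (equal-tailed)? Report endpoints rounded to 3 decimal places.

The posterior is symmetric, so the 95% equal-tailed interval is μ = 1.03 ± z·3.88 with z = 1.960.
Half-width: 1.960 × 3.88 = 7.605.
1.03 − 7.605 = -6.575; 1.03 + 7.605 = 8.635.

[-6.575, 8.635]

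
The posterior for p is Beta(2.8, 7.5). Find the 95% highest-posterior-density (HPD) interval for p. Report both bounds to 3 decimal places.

The posterior is unimodal and skewed, so the HPD interval has equal density at both endpoints and is the shortest 95% interval.
Solving f(0.041) = f(0.528) with F(0.528) − F(0.041) = 0.95 gives [0.041, 0.528].
For comparison, the equal-tailed interval is [0.062, 0.565]; the HPD is narrower and shifted toward the mode.

[0.041, 0.528]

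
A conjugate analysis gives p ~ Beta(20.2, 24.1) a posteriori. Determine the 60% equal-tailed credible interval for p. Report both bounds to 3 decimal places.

Posterior: Beta(20.2, 24.1).
Equal-tailed 60% interval: the 0.2 and 0.8 quantiles of Beta(20.2, 24.1).
Posterior mean ≈ 0.456, SD ≈ 0.074; a Normal approximation gives roughly [0.394, 0.518].
Exact: F⁻¹(0.2) = 0.393; F⁻¹(0.8) = 0.519.

[0.393, 0.519]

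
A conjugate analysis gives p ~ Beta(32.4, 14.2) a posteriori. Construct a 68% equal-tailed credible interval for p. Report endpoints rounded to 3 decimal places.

Posterior: Beta(32.4, 14.2).
Equal-tailed 68% interval: the 0.16 and 0.84 quantiles of Beta(32.4, 14.2).
Posterior mean ≈ 0.695, SD ≈ 0.067; a Normal approximation gives roughly [0.629, 0.762].
Exact: F⁻¹(0.16) = 0.628; F⁻¹(0.84) = 0.762.

[0.628, 0.762]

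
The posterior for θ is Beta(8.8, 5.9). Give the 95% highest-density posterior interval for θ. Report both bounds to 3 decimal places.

The posterior is unimodal and skewed, so the HPD interval has equal density at both endpoints and is the shortest 95% interval.
Solving f(0.358) = f(0.833) with F(0.833) − F(0.358) = 0.95 gives [0.358, 0.833].
For comparison, the equal-tailed interval is [0.348, 0.824]; the HPD is narrower and shifted toward the mode.

[0.358, 0.833]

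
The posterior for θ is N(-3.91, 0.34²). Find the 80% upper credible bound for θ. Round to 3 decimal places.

-3.624

Need U with P(θ ≤ U) = 0.80: U = -3.91 + z_{0.2}·0.34.
z = 0.842; U = -3.91 + 0.842 × 0.34 = -3.624.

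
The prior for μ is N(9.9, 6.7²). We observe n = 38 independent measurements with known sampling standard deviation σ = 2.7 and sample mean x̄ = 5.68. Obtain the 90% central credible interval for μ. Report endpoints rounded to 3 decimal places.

Posterior precision = 1/6.7² + 38/2.7² = 0.0223 + 5.2126 = 5.2349, so posterior SD = 0.4371.
Posterior mean = (9.9/6.7² + 38·5.68/2.7²) / 5.2349 = 5.6980.
Interval: 5.6980 ± 1.645 × 0.4371 → [4.979, 6.417].

[4.979, 6.417]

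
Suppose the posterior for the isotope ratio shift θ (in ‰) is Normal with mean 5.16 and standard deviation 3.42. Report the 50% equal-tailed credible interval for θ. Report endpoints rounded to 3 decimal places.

[2.853, 7.467]

The posterior is symmetric, so the 50% equal-tailed interval is θ = 5.16 ± z·3.42 with z = 0.674.
Half-width: 0.674 × 3.42 = 2.307.
5.16 − 2.307 = 2.853; 5.16 + 2.307 = 7.467.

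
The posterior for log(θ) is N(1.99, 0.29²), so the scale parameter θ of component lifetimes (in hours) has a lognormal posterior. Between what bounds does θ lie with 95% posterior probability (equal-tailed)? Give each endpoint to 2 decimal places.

On the log scale the 95% interval is 1.99 ± 1.960 × 0.29 = [1.4216, 2.5584].
Exponentiate: [e^1.4216, e^2.5584] = [4.14, 12.92].

[4.14, 12.92]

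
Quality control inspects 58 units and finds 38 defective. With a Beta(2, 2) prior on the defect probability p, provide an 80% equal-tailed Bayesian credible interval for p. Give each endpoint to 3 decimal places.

[0.567, 0.722]

Posterior: Beta(2+38, 2+20) = Beta(40, 22).
Equal-tailed 80% interval: the 0.1 and 0.9 quantiles of Beta(40, 22).
Posterior mean ≈ 0.645, SD ≈ 0.060; a Normal approximation gives roughly [0.568, 0.722].
Exact: F⁻¹(0.1) = 0.567; F⁻¹(0.9) = 0.722.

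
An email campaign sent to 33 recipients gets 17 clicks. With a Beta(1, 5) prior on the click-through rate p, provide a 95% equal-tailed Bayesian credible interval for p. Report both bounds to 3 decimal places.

Posterior: Beta(1+17, 5+16) = Beta(18, 21).
Equal-tailed 95% interval: the 0.025 and 0.975 quantiles of Beta(18, 21).
Posterior mean ≈ 0.462, SD ≈ 0.079; a Normal approximation gives roughly [0.307, 0.616].
Exact: F⁻¹(0.025) = 0.310; F⁻¹(0.975) = 0.617.

[0.310, 0.617]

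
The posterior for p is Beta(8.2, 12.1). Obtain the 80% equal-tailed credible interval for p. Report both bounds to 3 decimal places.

Posterior: Beta(8.2, 12.1).
Equal-tailed 80% interval: the 0.1 and 0.9 quantiles of Beta(8.2, 12.1).
Posterior mean ≈ 0.404, SD ≈ 0.106; a Normal approximation gives roughly [0.268, 0.540].
Exact: F⁻¹(0.1) = 0.268; F⁻¹(0.9) = 0.544.

[0.268, 0.544]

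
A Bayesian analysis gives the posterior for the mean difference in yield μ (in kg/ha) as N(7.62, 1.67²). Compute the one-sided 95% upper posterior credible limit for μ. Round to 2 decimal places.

Need U with P(μ ≤ U) = 0.95: U = 7.62 + z_{0.05}·1.67.
z = 1.645; U = 7.62 + 1.645 × 1.67 = 10.37.

10.37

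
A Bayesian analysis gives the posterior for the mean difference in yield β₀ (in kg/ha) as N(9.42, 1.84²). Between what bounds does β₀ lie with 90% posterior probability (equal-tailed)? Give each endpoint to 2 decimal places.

The posterior is symmetric, so the 90% equal-tailed interval is β₀ = 9.42 ± z·1.84 with z = 1.645.
Half-width: 1.645 × 1.84 = 3.03.
9.42 − 3.03 = 6.39; 9.42 + 3.03 = 12.45.

[6.39, 12.45]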